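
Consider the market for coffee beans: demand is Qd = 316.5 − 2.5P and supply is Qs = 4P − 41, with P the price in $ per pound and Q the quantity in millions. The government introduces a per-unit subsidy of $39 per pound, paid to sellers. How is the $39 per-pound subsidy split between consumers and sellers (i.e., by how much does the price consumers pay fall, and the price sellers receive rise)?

Without the subsidy, 316.5 − 2.5P = 4P − 41 gives 6.5P = 357.5, so P* = $55 and Q* = 179.
With a per-unit subsidy paid to sellers, each receives P + 39 per unit sold, so supply becomes Qs = 4(P + 39) − 41.
Solving gives Q = 239 with consumers paying $31 and sellers receiving $70 (the $39 wedge).
Gain to consumers: $24; to sellers: $15. (They sum to $39.)

Consumers gain $24 per pound; sellers gain $15 per pound.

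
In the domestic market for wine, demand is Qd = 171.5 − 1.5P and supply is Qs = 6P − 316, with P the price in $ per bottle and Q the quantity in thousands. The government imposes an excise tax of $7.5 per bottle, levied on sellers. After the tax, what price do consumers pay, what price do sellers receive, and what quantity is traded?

Consumers pay $71; sellers receive $63.5; quantity = 65.

Before the tax: set 171.5 − 1.5P = 6P − 316 → P* = $65, Q* = 74.
With the tax collected from sellers, supply shifts: Qs = 6(P − 7.5) − 316.
New equilibrium: consumers pay $71, sellers receive $63.5, Q = 65. (Wedge: Pb − Ps = 7.5.)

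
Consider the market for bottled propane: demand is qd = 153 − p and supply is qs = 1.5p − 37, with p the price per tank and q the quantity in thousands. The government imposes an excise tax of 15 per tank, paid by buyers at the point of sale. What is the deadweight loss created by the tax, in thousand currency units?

Without the tax, 153 − p = 1.5p − 37 gives 2.5p = 190, so p* = 76 and q* = 77.
With the tax collected from buyers, demand (in seller-price terms) shifts: qd = 153 − (p + 15).
New equilibrium: buyers pay 85, suppliers receive 70, q = 68. (Wedge: pb − ps = 15.)
Quantity falls by |ΔQ| = |77 − 68| = 9.
DWL = ½ · t · |ΔQ| = ½ · 15 · 9 = 67.5.

Deadweight loss = 67.5 thousand.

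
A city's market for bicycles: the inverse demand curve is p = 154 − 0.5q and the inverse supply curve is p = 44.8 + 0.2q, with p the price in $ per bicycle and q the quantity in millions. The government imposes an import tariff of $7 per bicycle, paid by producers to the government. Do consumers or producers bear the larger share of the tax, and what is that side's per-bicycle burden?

Inverting to q(p) form: qd = 308 − 2p; qs = 5p − 224.
Before the tax: set 308 − 2p = 5p − 224 → p* = $76, q* = 156.
With the tax collected from producers, supply shifts: qs = 5(p − 7) − 224.
Solving gives q = 146 with consumers paying $81 and producers receiving $74 (the $7 wedge).
Per-bicycle burden: consumers $5, producers $2.
Consumers take the larger share because demand is less price-elastic here (demand slope 2 vs supply slope 5).
The less price-elastic side of the market bears the larger share of a per-unit tax.

Consumers bear the larger share: $5 per bicycle.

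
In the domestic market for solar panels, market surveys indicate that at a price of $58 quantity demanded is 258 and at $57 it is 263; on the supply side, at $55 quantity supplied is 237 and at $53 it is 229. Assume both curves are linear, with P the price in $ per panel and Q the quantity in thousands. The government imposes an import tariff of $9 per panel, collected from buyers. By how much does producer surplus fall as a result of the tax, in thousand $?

Producer surplus falls by $1215 thousand.

Demand slope: (263 − 258)/(57 − 58) = -5, so Qd = 548 − 5P.
Supply slope: (229 − 237)/(53 − 55) = 4, so Qs = 4P + 17.
Before the tax: set 548 − 5P = 4P + 17 → P* = $59, Q* = 253.
With the tax collected from buyers, demand (in seller-price terms) shifts: Qd = 548 − 5(P + 9).
New equilibrium: buyers pay $63, producers receive $54, Q = 233. (Wedge: Pb − Ps = 9.)
ΔPS is the trapezoid between Q = 233 and Q = 253 of height $5: ½ · (253 + 233) · 5 = $1215.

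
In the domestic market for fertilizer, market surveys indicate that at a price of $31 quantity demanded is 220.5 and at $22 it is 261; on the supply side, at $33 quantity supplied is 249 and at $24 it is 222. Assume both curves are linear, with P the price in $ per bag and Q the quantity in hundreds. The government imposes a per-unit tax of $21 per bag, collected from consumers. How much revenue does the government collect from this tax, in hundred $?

Demand slope: (261 − 220.5)/(22 − 31) = -4.5, so Qd = 360 − 4.5P.
Supply slope: (222 − 249)/(24 − 33) = 3, so Qs = 3P + 150.
Without the tax, 360 − 4.5P = 3P + 150 gives 7.5P = 210, so P* = $28 and Q* = 234.
With the tax collected from consumers, demand (in seller-price terms) shifts: Qd = 360 − 4.5(P + 21).
New equilibrium: consumers pay $36.4, suppliers receive $15.4, Q = 196.2. (Wedge: Pb − Ps = 21.)
Revenue = t · Q = 21 · 196.2 = $4120.2.

Tax revenue = $4120.2 hundred.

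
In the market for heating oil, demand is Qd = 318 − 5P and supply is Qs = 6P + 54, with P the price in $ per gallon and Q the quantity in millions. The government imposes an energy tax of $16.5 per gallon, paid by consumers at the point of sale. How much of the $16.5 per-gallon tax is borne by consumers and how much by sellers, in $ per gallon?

Consumers bear $9 per gallon; sellers bear $7.5 per gallon.

Before the tax: set 318 − 5P = 6P + 54 → P* = $24, Q* = 198.
With the tax collected from consumers, demand (in seller-price terms) shifts: Qd = 318 − 5(P + 16.5).
New equilibrium: consumers pay $33, sellers receive $16.5, Q = 153. (Wedge: Pb − Ps = 16.5.)
Burden on consumers: $9; on sellers: $7.5. (They sum to $16.5.)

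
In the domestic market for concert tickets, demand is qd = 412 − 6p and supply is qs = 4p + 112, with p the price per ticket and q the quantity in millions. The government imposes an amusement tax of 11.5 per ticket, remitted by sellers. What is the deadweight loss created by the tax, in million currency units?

Deadweight loss = 158.7 million.

Without the tax, 412 − 6p = 4p + 112 gives 10p = 300, so p* = 30 and q* = 232.
With the tax collected from sellers, supply shifts: qs = 4(p − 11.5) + 112.
New equilibrium: buyers pay 34.6, sellers receive 23.1, q = 204.4. (Wedge: pb − ps = 11.5.)
Quantity falls by |ΔQ| = |232 − 204.4| = 27.6.
DWL = ½ · t · |ΔQ| = ½ · 11.5 · 27.6 = 158.7.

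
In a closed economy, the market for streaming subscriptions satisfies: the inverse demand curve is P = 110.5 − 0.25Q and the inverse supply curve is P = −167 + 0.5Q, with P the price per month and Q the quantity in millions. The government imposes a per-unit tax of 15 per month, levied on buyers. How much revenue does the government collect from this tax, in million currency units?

Tax revenue = 5250 million.

Rewrite in direct form: Qd = 442 − 4P and Qs = 2P + 334.
Before the tax: set 442 − 4P = 2P + 334 → P* = 18, Q* = 370.
With the tax collected from buyers, demand (in seller-price terms) shifts: Qd = 442 − 4(P + 15).
Solving gives Q = 350 with buyers paying 23 and producers receiving 8 (the 15 wedge).
Revenue = t · Q = 15 · 350 = 5250.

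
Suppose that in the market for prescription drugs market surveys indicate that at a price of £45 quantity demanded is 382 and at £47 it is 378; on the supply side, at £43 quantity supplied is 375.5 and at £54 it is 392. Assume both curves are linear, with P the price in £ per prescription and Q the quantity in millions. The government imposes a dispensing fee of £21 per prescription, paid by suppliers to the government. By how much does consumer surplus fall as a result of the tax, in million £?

Demand slope: (378 − 382)/(47 − 45) = -2, so Qd = 472 − 2P.
Supply slope: (392 − 375.5)/(54 − 43) = 1.5, so Qs = 1.5P + 311.
Before the tax: set 472 − 2P = 1.5P + 311 → P* = £46, Q* = 380.
With the tax collected from suppliers, supply shifts: Qs = 1.5(P − 21) + 311.
Solving gives Q = 362 with consumers paying £55 and suppliers receiving £34 (the £21 wedge).
ΔCS is the trapezoid between Q = 362 and Q = 380 of height £9: ½ · (380 + 362) · 9 = £3339.

Consumer surplus falls by £3339 million.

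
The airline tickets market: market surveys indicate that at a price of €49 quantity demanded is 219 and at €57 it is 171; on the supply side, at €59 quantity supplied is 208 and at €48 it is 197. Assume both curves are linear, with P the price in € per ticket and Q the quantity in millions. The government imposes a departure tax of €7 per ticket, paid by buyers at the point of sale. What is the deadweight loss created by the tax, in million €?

Deadweight loss = €21 million.

Demand slope: (171 − 219)/(57 − 49) = -6, so Qd = 513 − 6P.
Supply slope: (197 − 208)/(48 − 59) = 1, so Qs = P + 149.
Before the tax: set 513 − 6P = P + 149 → P* = €52, Q* = 201.
With the tax collected from buyers, demand (in seller-price terms) shifts: Qd = 513 − 6(P + 7).
Solving gives Q = 195 with buyers paying €53 and producers receiving €46 (the €7 wedge).
Quantity falls by |ΔQ| = |201 − 195| = 6.
DWL = ½ · t · |ΔQ| = ½ · 7 · 6 = €21.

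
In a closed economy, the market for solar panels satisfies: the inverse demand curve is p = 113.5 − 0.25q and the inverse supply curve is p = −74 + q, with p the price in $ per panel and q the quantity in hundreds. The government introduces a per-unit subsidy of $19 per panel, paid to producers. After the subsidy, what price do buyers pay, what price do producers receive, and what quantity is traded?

Rewrite in direct form: qd = 454 − 4p and qs = p + 74.
Before the subsidy: set 454 − 4p = p + 74 → p* = $76, q* = 150.
With a per-unit subsidy paid to producers, each receives p + 19 per unit sold, so supply becomes qs = (p + 19) + 74.
Solving gives q = 165.2 with buyers paying $72.2 and producers receiving $91.2 (the $19 wedge).

Buyers pay $72.2; producers receive $91.2; quantity = 165.2.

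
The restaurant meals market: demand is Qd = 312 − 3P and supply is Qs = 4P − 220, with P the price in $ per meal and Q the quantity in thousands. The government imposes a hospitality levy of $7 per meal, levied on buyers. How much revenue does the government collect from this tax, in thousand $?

Tax revenue = $504 thousand.

Before the tax: set 312 − 3P = 4P − 220 → P* = $76, Q* = 84.
With the tax collected from buyers, demand (in seller-price terms) shifts: Qd = 312 − 3(P + 7).
Solving gives Q = 72 with buyers paying $80 and suppliers receiving $73 (the $7 wedge).
Revenue = t · Q = 7 · 72 = $504.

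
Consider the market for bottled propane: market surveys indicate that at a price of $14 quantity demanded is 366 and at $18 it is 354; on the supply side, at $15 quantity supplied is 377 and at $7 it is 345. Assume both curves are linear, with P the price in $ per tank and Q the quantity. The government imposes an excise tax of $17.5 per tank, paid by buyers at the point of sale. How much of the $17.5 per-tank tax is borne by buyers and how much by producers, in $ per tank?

Demand slope: (354 − 366)/(18 − 14) = -3, so Qd = 408 − 3P.
Supply slope: (345 − 377)/(7 − 15) = 4, so Qs = 4P + 317.
Before the tax: set 408 − 3P = 4P + 317 → P* = $13, Q* = 369.
With the tax collected from buyers, demand (in seller-price terms) shifts: Qd = 408 − 3(P + 17.5).
Solving gives Q = 339 with buyers paying $23 and producers receiving $5.5 (the $17.5 wedge).
Burden on buyers: $10; on producers: $7.5. (They sum to $17.5.)

Buyers bear $10 per tank; producers bear $7.5 per tank.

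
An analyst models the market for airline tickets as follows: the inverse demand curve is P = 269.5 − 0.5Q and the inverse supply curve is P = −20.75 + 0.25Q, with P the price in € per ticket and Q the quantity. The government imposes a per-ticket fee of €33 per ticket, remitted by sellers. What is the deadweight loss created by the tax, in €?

Deadweight loss = €726.

Inverting to Q(P) form: Qd = 539 − 2P; Qs = 4P + 83.
Before the tax: set 539 − 2P = 4P + 83 → P* = €76, Q* = 387.
With the tax collected from sellers, supply shifts: Qs = 4(P − 33) + 83.
New equilibrium: consumers pay €98, sellers receive €65, Q = 343. (Wedge: Pb − Ps = 33.)
Quantity falls by |ΔQ| = |387 − 343| = 44.
DWL = ½ · t · |ΔQ| = ½ · 33 · 44 = €726.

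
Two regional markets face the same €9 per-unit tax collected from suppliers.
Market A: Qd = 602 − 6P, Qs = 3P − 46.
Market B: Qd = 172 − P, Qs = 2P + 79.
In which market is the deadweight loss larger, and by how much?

Market A, by €54.

Market A: pre-tax P* = €72, Q* = 170; post-tax Q = 152; deadweight loss = €81.
Market B: pre-tax P* = €31, Q* = 141; post-tax Q = 135; deadweight loss = €27.
Difference: €81 vs €27 → market A is larger by €54.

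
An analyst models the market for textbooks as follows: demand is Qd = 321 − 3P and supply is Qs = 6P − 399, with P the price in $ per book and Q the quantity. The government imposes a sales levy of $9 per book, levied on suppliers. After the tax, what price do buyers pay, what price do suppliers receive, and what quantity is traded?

Buyers pay $86; suppliers receive $77; quantity = 63.

Without the tax, 321 − 3P = 6P − 399 gives 9P = 720, so P* = $80 and Q* = 81.
With the tax collected from suppliers, supply shifts: Qs = 6(P − 9) − 399.
Solving gives Q = 63 with buyers paying $86 and suppliers receiving $77 (the $9 wedge).
The less price-elastic side of the market bears the larger share of a per-unit tax.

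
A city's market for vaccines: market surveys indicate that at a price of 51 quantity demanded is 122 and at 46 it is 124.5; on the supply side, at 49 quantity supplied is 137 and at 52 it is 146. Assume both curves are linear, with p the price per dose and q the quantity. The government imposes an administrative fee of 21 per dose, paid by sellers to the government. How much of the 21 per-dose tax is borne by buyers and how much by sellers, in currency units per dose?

Buyers bear 18 per dose; sellers bear 3 per dose.

Demand slope: (124.5 − 122)/(46 − 51) = -0.5, so qd = 147.5 − 0.5p.
Supply slope: (146 − 137)/(52 − 49) = 3, so qs = 3p − 10.
Before the tax: set 147.5 − 0.5p = 3p − 10 → p* = 45, q* = 125.
With the tax collected from sellers, supply shifts: qs = 3(p − 21) − 10.
Solving gives q = 116 with buyers paying 63 and sellers receiving 42 (the 21 wedge).
Burden on buyers: 18; on sellers: 3. (They sum to 21.)
The less price-elastic side of the market bears the larger share of a per-unit tax.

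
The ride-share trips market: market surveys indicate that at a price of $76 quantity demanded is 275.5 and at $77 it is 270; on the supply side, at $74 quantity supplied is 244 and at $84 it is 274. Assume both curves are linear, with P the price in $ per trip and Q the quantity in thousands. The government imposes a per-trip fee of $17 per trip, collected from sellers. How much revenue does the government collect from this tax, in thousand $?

Tax revenue = $3842 thousand.

Demand slope: (270 − 275.5)/(77 − 76) = -5.5, so Qd = 693.5 − 5.5P.
Supply slope: (274 − 244)/(84 − 74) = 3, so Qs = 3P + 22.
Without the tax, 693.5 − 5.5P = 3P + 22 gives 8.5P = 671.5, so P* = $79 and Q* = 259.
With the tax collected from sellers, supply shifts: Qs = 3(P − 17) + 22.
Solving gives Q = 226 with buyers paying $85 and sellers receiving $68 (the $17 wedge).
Revenue = t · Q = 17 · 226 = $3842.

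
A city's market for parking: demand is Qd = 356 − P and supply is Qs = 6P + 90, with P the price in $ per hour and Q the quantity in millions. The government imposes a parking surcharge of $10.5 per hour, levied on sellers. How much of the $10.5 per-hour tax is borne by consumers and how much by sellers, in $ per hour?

Before the tax: set 356 − P = 6P + 90 → P* = $38, Q* = 318.
With the tax collected from sellers, supply shifts: Qs = 6(P − 10.5) + 90.
Solving gives Q = 309 with consumers paying $47 and sellers receiving $36.5 (the $10.5 wedge).
Burden on consumers: $9; on sellers: $1.5. (They sum to $10.5.)
The less price-elastic side of the market bears the larger share of a per-unit tax.

Consumers bear $9 per hour; sellers bear $1.5 per hour.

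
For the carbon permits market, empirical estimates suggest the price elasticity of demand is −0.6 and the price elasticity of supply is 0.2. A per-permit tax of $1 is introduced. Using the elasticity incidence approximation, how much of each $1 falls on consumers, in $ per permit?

Incidence ratio: consumers' share ≈ εs / (εs + |εd|) = 0.2 / (0.2 + 0.6) = 0.25.
So consumers bear ≈ 0.25 × $1 = $0.25; sellers bear $0.75.

Consumers bear ≈ $0.25 per permit.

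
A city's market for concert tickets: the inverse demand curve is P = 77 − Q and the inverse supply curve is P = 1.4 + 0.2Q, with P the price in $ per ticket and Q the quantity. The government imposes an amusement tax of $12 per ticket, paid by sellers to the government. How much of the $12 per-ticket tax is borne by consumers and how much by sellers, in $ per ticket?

Consumers bear $10 per ticket; sellers bear $2 per ticket.

Inverting to Q(P) form: Qd = 77 − P; Qs = 5P − 7.
Before the tax: set 77 − P = 5P − 7 → P* = $14, Q* = 63.
With the tax collected from sellers, supply shifts: Qs = 5(P − 12) − 7.
Solving gives Q = 53 with consumers paying $24 and sellers receiving $12 (the $12 wedge).
Burden on consumers: $10; on sellers: $2. (They sum to $12.)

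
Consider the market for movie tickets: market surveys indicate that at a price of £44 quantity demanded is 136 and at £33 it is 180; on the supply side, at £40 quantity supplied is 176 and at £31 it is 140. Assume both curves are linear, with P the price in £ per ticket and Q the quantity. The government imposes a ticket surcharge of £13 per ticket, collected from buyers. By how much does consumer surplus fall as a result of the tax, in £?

Consumer surplus falls by £981.5.

Demand slope: (180 − 136)/(33 − 44) = -4, so Qd = 312 − 4P.
Supply slope: (140 − 176)/(31 − 40) = 4, so Qs = 4P + 16.
Without the tax, 312 − 4P = 4P + 16 gives 8P = 296, so P* = £37 and Q* = 164.
With the tax collected from buyers, demand (in seller-price terms) shifts: Qd = 312 − 4(P + 13).
Solving gives Q = 138 with buyers paying £43.5 and producers receiving £30.5 (the £13 wedge).
ΔCS is the trapezoid between Q = 138 and Q = 164 of height £6.5: ½ · (164 + 138) · 6.5 = £981.5.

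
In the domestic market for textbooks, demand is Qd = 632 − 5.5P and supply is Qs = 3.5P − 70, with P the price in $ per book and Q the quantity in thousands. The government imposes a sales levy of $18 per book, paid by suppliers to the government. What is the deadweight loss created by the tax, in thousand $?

Without the tax, 632 − 5.5P = 3.5P − 70 gives 9P = 702, so P* = $78 and Q* = 203.
With the tax collected from suppliers, supply shifts: Qs = 3.5(P − 18) − 70.
New equilibrium: buyers pay $85, suppliers receive $67, Q = 164.5. (Wedge: Pb − Ps = 18.)
Quantity falls by |ΔQ| = |203 − 164.5| = 38.5.
DWL = ½ · t · |ΔQ| = ½ · 18 · 38.5 = $346.5.

Deadweight loss = $346.5 thousand.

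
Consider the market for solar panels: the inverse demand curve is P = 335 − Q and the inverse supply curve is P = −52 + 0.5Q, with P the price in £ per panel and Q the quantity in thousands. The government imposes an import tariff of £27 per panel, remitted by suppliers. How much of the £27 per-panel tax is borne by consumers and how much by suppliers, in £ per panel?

Inverting to Q(P) form: Qd = 335 − P; Qs = 2P + 104.
Without the tax, 335 − P = 2P + 104 gives 3P = 231, so P* = £77 and Q* = 258.
With the tax collected from suppliers, supply shifts: Qs = 2(P − 27) + 104.
New equilibrium: consumers pay £95, suppliers receive £68, Q = 240. (Wedge: Pb − Ps = 27.)
Burden on consumers: £18; on suppliers: £9. (They sum to £27.)
The less price-elastic side of the market bears the larger share of a per-unit tax.

Consumers bear £18 per panel; suppliers bear £9 per panel.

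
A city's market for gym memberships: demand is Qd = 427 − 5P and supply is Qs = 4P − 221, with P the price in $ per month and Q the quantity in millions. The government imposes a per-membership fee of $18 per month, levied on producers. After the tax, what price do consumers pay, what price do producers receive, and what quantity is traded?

Consumers pay $80; producers receive $62; quantity = 27.

Before the tax: set 427 − 5P = 4P − 221 → P* = $72, Q* = 67.
With the tax collected from producers, supply shifts: Qs = 4(P − 18) − 221.
Solving gives Q = 27 with consumers paying $80 and producers receiving $62 (the $18 wedge).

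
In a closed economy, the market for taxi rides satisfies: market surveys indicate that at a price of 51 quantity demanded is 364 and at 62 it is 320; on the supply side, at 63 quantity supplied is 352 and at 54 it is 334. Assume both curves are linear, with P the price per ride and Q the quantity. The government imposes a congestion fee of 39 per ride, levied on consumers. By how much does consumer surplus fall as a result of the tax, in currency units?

Demand slope: (320 − 364)/(62 − 51) = -4, so Qd = 568 − 4P.
Supply slope: (334 − 352)/(54 − 63) = 2, so Qs = 2P + 226.
Before the tax: set 568 − 4P = 2P + 226 → P* = 57, Q* = 340.
With the tax collected from consumers, demand (in seller-price terms) shifts: Qd = 568 − 4(P + 39).
Solving gives Q = 288 with consumers paying 70 and producers receiving 31 (the 39 wedge).
ΔCS is the trapezoid between Q = 288 and Q = 340 of height 13: ½ · (340 + 288) · 13 = 4082.

Consumer surplus falls by 4082.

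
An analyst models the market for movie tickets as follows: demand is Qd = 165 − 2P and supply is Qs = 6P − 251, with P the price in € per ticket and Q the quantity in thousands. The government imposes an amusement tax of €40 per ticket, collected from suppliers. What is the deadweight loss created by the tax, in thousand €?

Without the tax, 165 − 2P = 6P − 251 gives 8P = 416, so P* = €52 and Q* = 61.
With the tax collected from suppliers, supply shifts: Qs = 6(P − 40) − 251.
Solving gives Q = 1 with buyers paying €82 and suppliers receiving €42 (the €40 wedge).
Quantity falls by |ΔQ| = |61 − 1| = 60.
DWL = ½ · t · |ΔQ| = ½ · 40 · 60 = €1200.

Deadweight loss = €1200 thousand.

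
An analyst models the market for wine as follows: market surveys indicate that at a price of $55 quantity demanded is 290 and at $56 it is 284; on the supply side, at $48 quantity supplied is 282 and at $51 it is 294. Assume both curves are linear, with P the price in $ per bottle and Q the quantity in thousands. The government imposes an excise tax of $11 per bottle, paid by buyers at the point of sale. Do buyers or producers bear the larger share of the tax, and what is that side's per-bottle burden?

Producers bear the larger share: $6.6 per bottle.

Demand slope: (284 − 290)/(56 − 55) = -6, so Qd = 620 − 6P.
Supply slope: (294 − 282)/(51 − 48) = 4, so Qs = 4P + 90.
Before the tax: set 620 − 6P = 4P + 90 → P* = $53, Q* = 302.
With the tax collected from buyers, demand (in seller-price terms) shifts: Qd = 620 − 6(P + 11).
Solving gives Q = 275.6 with buyers paying $57.4 and producers receiving $46.4 (the $11 wedge).
Per-bottle burden: buyers $4.4, producers $6.6.
Producers take the larger share because supply is less price-elastic here (demand slope 6 vs supply slope 4).
The less price-elastic side of the market bears the larger share of a per-unit tax.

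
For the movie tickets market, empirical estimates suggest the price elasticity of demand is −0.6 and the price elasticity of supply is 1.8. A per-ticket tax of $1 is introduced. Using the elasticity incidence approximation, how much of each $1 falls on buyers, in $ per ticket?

Buyers bear ≈ $0.75 per ticket.

Incidence ratio: buyers' share ≈ εs / (εs + |εd|) = 1.8 / (1.8 + 0.6) = 0.75.
So buyers bear ≈ 0.75 × $1 = $0.75; suppliers bear $0.25.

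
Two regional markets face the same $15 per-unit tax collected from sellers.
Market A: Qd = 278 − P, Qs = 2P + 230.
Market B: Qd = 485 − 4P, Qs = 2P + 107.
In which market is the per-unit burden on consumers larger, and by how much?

Market A, by $5.

Market A: pre-tax P* = $16, Q* = 262; post-tax Q = 252; per-unit burden on consumers = $10.
Market B: pre-tax P* = $63, Q* = 233; post-tax Q = 213; per-unit burden on consumers = $5.
Difference: $10 vs $5 → market A is larger by $5.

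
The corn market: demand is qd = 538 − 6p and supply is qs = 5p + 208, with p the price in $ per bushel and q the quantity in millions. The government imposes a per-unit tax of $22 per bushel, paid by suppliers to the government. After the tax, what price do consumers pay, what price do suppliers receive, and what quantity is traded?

Without the tax, 538 − 6p = 5p + 208 gives 11p = 330, so p* = $30 and q* = 358.
With the tax collected from suppliers, supply shifts: qs = 5(p − 22) + 208.
Solving gives q = 298 with consumers paying $40 and suppliers receiving $18 (the $22 wedge).
The less price-elastic side of the market bears the larger share of a per-unit tax.

Consumers pay $40; suppliers receive $18; quantity = 298.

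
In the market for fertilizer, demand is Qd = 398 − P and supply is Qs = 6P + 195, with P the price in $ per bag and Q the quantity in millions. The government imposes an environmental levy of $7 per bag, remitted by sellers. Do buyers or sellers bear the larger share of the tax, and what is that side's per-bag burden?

Without the tax, 398 − P = 6P + 195 gives 7P = 203, so P* = $29 and Q* = 369.
With the tax collected from sellers, supply shifts: Qs = 6(P − 7) + 195.
New equilibrium: buyers pay $35, sellers receive $28, Q = 363. (Wedge: Pb − Ps = 7.)
Per-bag burden: buyers $6, sellers $1.
Buyers take the larger share because demand is less price-elastic here (demand slope 1 vs supply slope 6).

Buyers bear the larger share: $6 per bag.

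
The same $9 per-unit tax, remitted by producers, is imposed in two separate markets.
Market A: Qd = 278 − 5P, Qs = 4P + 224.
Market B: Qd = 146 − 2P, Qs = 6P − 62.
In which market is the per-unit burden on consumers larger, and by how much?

Market A: pre-tax P* = $6, Q* = 248; post-tax Q = 228; per-unit burden on consumers = $4.
Market B: pre-tax P* = $26, Q* = 94; post-tax Q = 80.5; per-unit burden on consumers = $6.75.
Difference: $4 vs $6.75 → market B is larger by $2.75.

Market B, by $2.75.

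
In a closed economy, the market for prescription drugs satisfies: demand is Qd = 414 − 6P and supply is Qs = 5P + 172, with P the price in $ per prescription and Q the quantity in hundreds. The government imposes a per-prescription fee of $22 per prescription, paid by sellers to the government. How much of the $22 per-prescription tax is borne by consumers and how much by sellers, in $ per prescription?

Consumers bear $10 per prescription; sellers bear $12 per prescription.

Before the tax: set 414 − 6P = 5P + 172 → P* = $22, Q* = 282.
With the tax collected from sellers, supply shifts: Qs = 5(P − 22) + 172.
New equilibrium: consumers pay $32, sellers receive $10, Q = 222. (Wedge: Pb − Ps = 22.)
Burden on consumers: $10; on sellers: $12. (They sum to $22.)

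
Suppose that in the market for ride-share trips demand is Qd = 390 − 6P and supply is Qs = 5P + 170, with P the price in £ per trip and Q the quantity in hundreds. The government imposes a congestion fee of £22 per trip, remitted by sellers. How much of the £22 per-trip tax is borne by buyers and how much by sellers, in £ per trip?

Buyers bear £10 per trip; sellers bear £12 per trip.

Before the tax: set 390 − 6P = 5P + 170 → P* = £20, Q* = 270.
With the tax collected from sellers, supply shifts: Qs = 5(P − 22) + 170.
Solving gives Q = 210 with buyers paying £30 and sellers receiving £8 (the £22 wedge).
Burden on buyers: £10; on sellers: £12. (They sum to £22.)
The less price-elastic side of the market bears the larger share of a per-unit tax.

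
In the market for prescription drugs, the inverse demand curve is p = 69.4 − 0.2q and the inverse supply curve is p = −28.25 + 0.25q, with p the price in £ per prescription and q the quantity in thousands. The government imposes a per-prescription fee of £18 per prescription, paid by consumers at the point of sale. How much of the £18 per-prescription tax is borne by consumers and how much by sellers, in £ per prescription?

Rewrite in direct form: qd = 347 − 5p and qs = 4p + 113.
Without the tax, 347 − 5p = 4p + 113 gives 9p = 234, so p* = £26 and q* = 217.
With the tax collected from consumers, demand (in seller-price terms) shifts: qd = 347 − 5(p + 18).
Solving gives q = 177 with consumers paying £34 and sellers receiving £16 (the £18 wedge).
Burden on consumers: £8; on sellers: £10. (They sum to £18.)

Consumers bear £8 per prescription; sellers bear £10 per prescription.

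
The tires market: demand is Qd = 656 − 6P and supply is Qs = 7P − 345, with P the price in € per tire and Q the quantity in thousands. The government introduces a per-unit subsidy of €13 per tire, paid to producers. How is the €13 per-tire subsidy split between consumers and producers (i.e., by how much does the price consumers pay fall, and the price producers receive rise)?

Without the subsidy, 656 − 6P = 7P − 345 gives 13P = 1001, so P* = €77 and Q* = 194.
With a per-unit subsidy paid to producers, each receives P + 13 per unit sold, so supply becomes Qs = 7(P + 13) − 345.
Solving gives Q = 236 with consumers paying €70 and producers receiving €83 (the €13 wedge).
Gain to consumers: €7; to producers: €6. (They sum to €13.)

Consumers gain €7 per tire; producers gain €6 per tire.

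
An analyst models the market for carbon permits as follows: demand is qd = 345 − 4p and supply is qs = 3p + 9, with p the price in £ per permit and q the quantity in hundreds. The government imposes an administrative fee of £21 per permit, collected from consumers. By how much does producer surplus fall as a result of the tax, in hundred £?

Before the tax: set 345 − 4p = 3p + 9 → p* = £48, q* = 153.
With the tax collected from consumers, demand (in seller-price terms) shifts: qd = 345 − 4(p + 21).
New equilibrium: consumers pay £57, producers receive £36, q = 117. (Wedge: pb − ps = 21.)
ΔPS is the trapezoid between Q = 117 and Q = 153 of height £12: ½ · (153 + 117) · 12 = £1620.

Producer surplus falls by £1620 hundred.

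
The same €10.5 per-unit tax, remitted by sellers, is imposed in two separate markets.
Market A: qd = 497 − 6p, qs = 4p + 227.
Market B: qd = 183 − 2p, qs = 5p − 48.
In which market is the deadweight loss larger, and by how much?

Market A: pre-tax p* = €27, q* = 335; post-tax q = 309.8; deadweight loss = €132.3.
Market B: pre-tax p* = €33, q* = 117; post-tax q = 102; deadweight loss = €78.75.
Difference: €132.3 vs €78.75 → market A is larger by €53.55.

Market A, by €53.55.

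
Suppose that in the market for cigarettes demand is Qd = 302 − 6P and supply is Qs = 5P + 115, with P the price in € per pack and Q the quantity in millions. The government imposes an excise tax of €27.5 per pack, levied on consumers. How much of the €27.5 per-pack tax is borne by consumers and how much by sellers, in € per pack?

Consumers bear €12.5 per pack; sellers bear €15 per pack.

Without the tax, 302 − 6P = 5P + 115 gives 11P = 187, so P* = €17 and Q* = 200.
With the tax collected from consumers, demand (in seller-price terms) shifts: Qd = 302 − 6(P + 27.5).
New equilibrium: consumers pay €29.5, sellers receive €2, Q = 125. (Wedge: Pb − Ps = 27.5.)
Burden on consumers: €12.5; on sellers: €15. (They sum to €27.5.)
The less price-elastic side of the market bears the larger share of a per-unit tax.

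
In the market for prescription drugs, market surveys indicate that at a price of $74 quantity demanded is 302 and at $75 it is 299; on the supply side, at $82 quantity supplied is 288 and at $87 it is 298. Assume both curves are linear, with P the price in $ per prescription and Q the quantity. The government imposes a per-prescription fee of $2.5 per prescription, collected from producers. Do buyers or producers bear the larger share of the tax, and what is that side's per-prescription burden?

Producers bear the larger share: $1.5 per prescription.

Demand slope: (299 − 302)/(75 − 74) = -3, so Qd = 524 − 3P.
Supply slope: (298 − 288)/(87 − 82) = 2, so Qs = 2P + 124.
Before the tax: set 524 − 3P = 2P + 124 → P* = $80, Q* = 284.
With the tax collected from producers, supply shifts: Qs = 2(P − 2.5) + 124.
New equilibrium: buyers pay $81, producers receive $78.5, Q = 281. (Wedge: Pb − Ps = 2.5.)
Per-prescription burden: buyers $1, producers $1.5.
Producers take the larger share because supply is less price-elastic here (demand slope 3 vs supply slope 2).
The less price-elastic side of the market bears the larger share of a per-unit tax.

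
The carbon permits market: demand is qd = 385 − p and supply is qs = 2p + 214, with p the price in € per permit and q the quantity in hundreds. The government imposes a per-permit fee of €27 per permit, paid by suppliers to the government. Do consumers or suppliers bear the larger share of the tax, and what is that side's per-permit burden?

Consumers bear the larger share: €18 per permit.

Before the tax: set 385 − p = 2p + 214 → p* = €57, q* = 328.
With the tax collected from suppliers, supply shifts: qs = 2(p − 27) + 214.
New equilibrium: consumers pay €75, suppliers receive €48, q = 310. (Wedge: pb − ps = 27.)
Per-permit burden: consumers €18, suppliers €9.
Consumers take the larger share because demand is less price-elastic here (demand slope 1 vs supply slope 2).
The less price-elastic side of the market bears the larger share of a per-unit tax.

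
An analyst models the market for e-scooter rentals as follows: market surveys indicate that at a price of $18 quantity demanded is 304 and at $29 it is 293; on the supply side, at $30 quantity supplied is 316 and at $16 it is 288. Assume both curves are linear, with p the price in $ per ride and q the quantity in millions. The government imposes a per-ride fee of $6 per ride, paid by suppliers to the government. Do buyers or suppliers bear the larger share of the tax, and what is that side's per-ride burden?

Demand slope: (293 − 304)/(29 − 18) = -1, so qd = 322 − p.
Supply slope: (288 − 316)/(16 − 30) = 2, so qs = 2p + 256.
Without the tax, 322 − p = 2p + 256 gives 3p = 66, so p* = $22 and q* = 300.
With the tax collected from suppliers, supply shifts: qs = 2(p − 6) + 256.
Solving gives q = 296 with buyers paying $26 and suppliers receiving $20 (the $6 wedge).
Per-ride burden: buyers $4, suppliers $2.
Buyers take the larger share because demand is less price-elastic here (demand slope 1 vs supply slope 2).

Buyers bear the larger share: $4 per ride.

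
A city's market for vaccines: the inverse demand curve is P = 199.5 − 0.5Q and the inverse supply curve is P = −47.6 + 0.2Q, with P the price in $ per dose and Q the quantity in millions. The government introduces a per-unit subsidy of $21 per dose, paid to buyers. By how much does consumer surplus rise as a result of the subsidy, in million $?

Inverting to Q(P) form: Qd = 399 − 2P; Qs = 5P + 238.
Before the subsidy: set 399 − 2P = 5P + 238 → P* = $23, Q* = 353.
With a per-unit subsidy paid to buyers, each effectively pays P − 21, so demand becomes Qd = 399 − 2(P − 21).
New equilibrium: buyers pay $8, sellers receive $29, Q = 383. (Wedge: Pb − Ps = −21.)
ΔCS is the trapezoid between Q = 383 and Q = 353 of height $15: ½ · (353 + 383) · 15 = $5520.

Consumer surplus rises by $5520 million.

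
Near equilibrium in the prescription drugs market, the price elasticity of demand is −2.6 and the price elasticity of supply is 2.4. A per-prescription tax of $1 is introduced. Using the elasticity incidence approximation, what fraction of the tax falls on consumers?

Incidence ratio: consumers' share ≈ εs / (εs + |εd|) = 2.4 / (2.4 + 2.6) = 0.48.
Supply is the less elastic side, so consumers bear the smaller share.

Consumers' share ≈ 0.48.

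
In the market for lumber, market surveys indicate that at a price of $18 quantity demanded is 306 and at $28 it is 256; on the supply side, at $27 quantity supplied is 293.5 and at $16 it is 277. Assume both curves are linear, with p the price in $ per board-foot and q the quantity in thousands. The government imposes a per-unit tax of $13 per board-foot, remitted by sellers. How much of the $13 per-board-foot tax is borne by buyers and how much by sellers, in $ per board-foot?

Demand slope: (256 − 306)/(28 − 18) = -5, so qd = 396 − 5p.
Supply slope: (277 − 293.5)/(16 − 27) = 1.5, so qs = 1.5p + 253.
Without the tax, 396 − 5p = 1.5p + 253 gives 6.5p = 143, so p* = $22 and q* = 286.
With the tax collected from sellers, supply shifts: qs = 1.5(p − 13) + 253.
New equilibrium: buyers pay $25, sellers receive $12, q = 271. (Wedge: pb − ps = 13.)
Burden on buyers: $3; on sellers: $10. (They sum to $13.)
The less price-elastic side of the market bears the larger share of a per-unit tax.

Buyers bear $3 per board-foot; sellers bear $10 per board-foot.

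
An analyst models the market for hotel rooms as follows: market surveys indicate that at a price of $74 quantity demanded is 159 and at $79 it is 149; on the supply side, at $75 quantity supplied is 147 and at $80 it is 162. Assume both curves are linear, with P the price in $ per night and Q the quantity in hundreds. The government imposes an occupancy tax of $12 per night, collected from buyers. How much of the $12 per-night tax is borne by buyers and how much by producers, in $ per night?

Buyers bear $7.2 per night; producers bear $4.8 per night.

Demand slope: (149 − 159)/(79 − 74) = -2, so Qd = 307 − 2P.
Supply slope: (162 − 147)/(80 − 75) = 3, so Qs = 3P − 78.
Before the tax: set 307 − 2P = 3P − 78 → P* = $77, Q* = 153.
With the tax collected from buyers, demand (in seller-price terms) shifts: Qd = 307 − 2(P + 12).
New equilibrium: buyers pay $84.2, producers receive $72.2, Q = 138.6. (Wedge: Pb − Ps = 12.)
Burden on buyers: $7.2; on producers: $4.8. (They sum to $12.)
The less price-elastic side of the market bears the larger share of a per-unit tax.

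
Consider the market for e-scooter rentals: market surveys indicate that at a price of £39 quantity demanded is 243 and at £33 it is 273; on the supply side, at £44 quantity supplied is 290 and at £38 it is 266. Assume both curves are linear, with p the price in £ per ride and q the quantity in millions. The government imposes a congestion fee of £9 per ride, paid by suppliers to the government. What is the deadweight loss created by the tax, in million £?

Deadweight loss = £90 million.

Demand slope: (273 − 243)/(33 − 39) = -5, so qd = 438 − 5p.
Supply slope: (266 − 290)/(38 − 44) = 4, so qs = 4p + 114.
Without the tax, 438 − 5p = 4p + 114 gives 9p = 324, so p* = £36 and q* = 258.
With the tax collected from suppliers, supply shifts: qs = 4(p − 9) + 114.
Solving gives q = 238 with buyers paying £40 and suppliers receiving £31 (the £9 wedge).
Quantity falls by |ΔQ| = |258 − 238| = 20.
DWL = ½ · t · |ΔQ| = ½ · 9 · 20 = £90.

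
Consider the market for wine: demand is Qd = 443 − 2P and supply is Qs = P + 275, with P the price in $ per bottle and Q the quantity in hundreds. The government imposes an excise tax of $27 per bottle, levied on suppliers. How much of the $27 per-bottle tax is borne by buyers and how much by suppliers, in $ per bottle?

Before the tax: set 443 − 2P = P + 275 → P* = $56, Q* = 331.
With the tax collected from suppliers, supply shifts: Qs = (P − 27) + 275.
Solving gives Q = 313 with buyers paying $65 and suppliers receiving $38 (the $27 wedge).
Burden on buyers: $9; on suppliers: $18. (They sum to $27.)

Buyers bear $9 per bottle; suppliers bear $18 per bottle.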